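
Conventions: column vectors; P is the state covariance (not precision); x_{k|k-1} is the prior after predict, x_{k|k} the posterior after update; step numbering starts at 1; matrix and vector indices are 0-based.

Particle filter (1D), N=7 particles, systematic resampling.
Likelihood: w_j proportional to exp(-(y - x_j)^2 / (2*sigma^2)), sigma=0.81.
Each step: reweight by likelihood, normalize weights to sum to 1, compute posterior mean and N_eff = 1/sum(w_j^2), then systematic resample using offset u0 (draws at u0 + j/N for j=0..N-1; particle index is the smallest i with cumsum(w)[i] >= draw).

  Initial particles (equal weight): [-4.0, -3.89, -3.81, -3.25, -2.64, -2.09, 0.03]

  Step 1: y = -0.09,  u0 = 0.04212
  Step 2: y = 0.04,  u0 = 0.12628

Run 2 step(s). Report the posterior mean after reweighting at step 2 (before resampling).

step 1: w=[0.0000, 0.0000, 0.0000, 0.0005, 0.0067, 0.0454, 0.9473]  mean=-0.0861  Neff=1.1118  idx=[5, 6, 6, 6, 6, 6, 6]
step 2: w=[0.0052, 0.1658, 0.1658, 0.1658, 0.1658, 0.1658, 0.1658]  mean=0.0189  Neff=6.0622  idx=[1, 2, 3, 4, 5, 6, 6]

post_mean = 0.0189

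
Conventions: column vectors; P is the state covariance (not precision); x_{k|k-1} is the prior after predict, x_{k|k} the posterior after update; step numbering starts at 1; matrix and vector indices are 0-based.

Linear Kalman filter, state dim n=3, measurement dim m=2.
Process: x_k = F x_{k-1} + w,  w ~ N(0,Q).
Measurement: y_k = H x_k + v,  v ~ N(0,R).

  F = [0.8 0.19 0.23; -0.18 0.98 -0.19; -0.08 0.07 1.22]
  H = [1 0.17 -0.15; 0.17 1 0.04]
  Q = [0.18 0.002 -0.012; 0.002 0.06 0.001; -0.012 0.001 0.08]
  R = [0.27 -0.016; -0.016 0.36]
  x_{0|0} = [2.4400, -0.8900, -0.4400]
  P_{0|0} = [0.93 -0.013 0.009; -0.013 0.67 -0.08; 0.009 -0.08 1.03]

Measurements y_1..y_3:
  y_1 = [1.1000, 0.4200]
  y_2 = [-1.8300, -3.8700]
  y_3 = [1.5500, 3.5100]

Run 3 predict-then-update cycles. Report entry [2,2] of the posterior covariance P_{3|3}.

step 1: x^-=[1.6817, -1.2278, -0.7943]  P^-=[0.8462 -0.0788 0.2147; -0.0788 0.8058 -0.2736; 0.2147 -0.2736 1.6070]  S=[1.0984 0.2164; 0.2164 1.1470]  K=[0.7439 -0.0762; -0.0456 0.6899; -0.0381 -0.1435]  nu=[-0.4921, 1.3937]  x^+=[1.2095, -0.2439, -0.9756]  P^+=[0.2563 -0.0931 0.2557; -0.0931 0.2712 -0.1577; 0.2557 -0.1577 1.5794]
step 2: x^-=[0.6969, -0.2714, -1.3040]  P^-=[0.4894 -0.2025 0.6204; -0.2025 0.4949 -0.5731; 0.6204 -0.5731 2.3580]  S=[0.6010 0.0198; 0.0198 0.7665]  K=[0.6067 -0.1390; -0.0729 0.5727; 0.2980 -0.4947]  nu=[-2.6763, -3.6649]  x^+=[-0.4174, -2.1751, -0.2885]  P^+=[0.2567 -0.1220 0.4658; -0.1220 0.2420 -0.3470; 0.4658 -0.3470 2.1229]
step 3: x^-=[-0.8136, -2.0016, -0.4708]  P^-=[0.5693 -0.3299 0.9255; -0.3299 0.5814 -0.9651; 0.9255 -0.9651 3.0937]  S=[0.5851 -0.0268; -0.0268 0.7860]  K=[0.6294 -0.2281; -0.1194 0.6152; 0.4692 -0.8542]  nu=[2.6332, 5.6687]  x^+=[-0.4491, 1.1713, -4.0777]  P^+=[0.2889 -0.1646 0.5823; -0.1646 0.2717 -0.5088; 0.5823 -0.5088 2.3699]

P_post[2,2] = 2.3699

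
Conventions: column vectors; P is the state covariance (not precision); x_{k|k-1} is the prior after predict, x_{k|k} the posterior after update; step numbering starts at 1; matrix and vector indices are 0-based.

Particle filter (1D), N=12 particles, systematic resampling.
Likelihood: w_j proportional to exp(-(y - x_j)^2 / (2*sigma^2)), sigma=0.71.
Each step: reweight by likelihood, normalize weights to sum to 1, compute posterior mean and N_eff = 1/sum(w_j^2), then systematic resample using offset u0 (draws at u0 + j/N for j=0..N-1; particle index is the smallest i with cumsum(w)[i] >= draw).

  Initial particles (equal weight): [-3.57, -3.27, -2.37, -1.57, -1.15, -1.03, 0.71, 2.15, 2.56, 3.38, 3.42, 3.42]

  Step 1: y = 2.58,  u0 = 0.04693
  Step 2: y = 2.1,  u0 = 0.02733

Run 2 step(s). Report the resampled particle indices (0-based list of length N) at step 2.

step 1: w=[0.0000, 0.0000, 0.0000, 0.0000, 0.0000, 0.0000, 0.0092, 0.2458, 0.2952, 0.1565, 0.1467, 0.1467]  mean=2.8228  Neff=4.6481  idx=[7, 7, 7, 8, 8, 8, 8, 9, 10, 10, 11, 11]
step 2: w=[0.1397, 0.1397, 0.1397, 0.1135, 0.1135, 0.1135, 0.1135, 0.0276, 0.0249, 0.0249, 0.0249, 0.0249]  mean=2.4964  Neff=8.8281  idx=[0, 0, 1, 1, 2, 3, 3, 4, 5, 6, 6, 9]

resampled_idx = [0, 0, 1, 1, 2, 3, 3, 4, 5, 6, 6, 9]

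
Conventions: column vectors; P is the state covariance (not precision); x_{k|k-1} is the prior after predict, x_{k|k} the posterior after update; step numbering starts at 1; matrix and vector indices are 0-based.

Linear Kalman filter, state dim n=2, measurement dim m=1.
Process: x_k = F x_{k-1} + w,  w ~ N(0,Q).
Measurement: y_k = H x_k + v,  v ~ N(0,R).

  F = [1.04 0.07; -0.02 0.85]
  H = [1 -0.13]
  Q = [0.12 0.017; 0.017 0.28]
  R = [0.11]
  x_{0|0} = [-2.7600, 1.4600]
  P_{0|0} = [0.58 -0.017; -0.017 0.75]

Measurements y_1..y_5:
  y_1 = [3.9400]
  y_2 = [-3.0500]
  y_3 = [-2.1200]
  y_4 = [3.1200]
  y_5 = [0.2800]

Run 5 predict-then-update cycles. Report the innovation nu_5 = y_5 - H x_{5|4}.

innov = [-1.2754]

step 1: x^-=[-2.7682, 1.2962]  P^-=[0.7485 0.0346; 0.0346 0.8227]  S=[0.8634]  K=[0.8617; -0.0838]  nu=[6.8767]  x^+=[3.1575, 0.7196]  P^+=[0.1074 0.0969; 0.0969 0.8166]
step 2: x^-=[3.3342, 0.5486]  P^-=[0.2543 0.1489; 0.1489 0.8668]  S=[0.3402]  K=[0.6905; 0.1065]  nu=[-6.3128]  x^+=[-1.0249, -0.1238]  P^+=[0.0921 0.1239; 0.1239 0.8629]
step 3: x^-=[-1.0746, -0.0848]  P^-=[0.2418 0.1758; 0.1758 0.8993]  S=[0.3213]  K=[0.6815; 0.1832]  nu=[-1.0565]  x^+=[-1.7945, -0.2783]  P^+=[0.0926 0.1357; 0.1357 0.8885]
step 4: x^-=[-1.8858, -0.2007]  P^-=[0.2443 0.1877; 0.1877 0.9174]  S=[0.3210]  K=[0.6850; 0.2131]  nu=[4.9797]  x^+=[1.5253, 0.8607]  P^+=[0.0937 0.1408; 0.1408 0.9028]
step 5: x^-=[1.6466, 0.7011]  P^-=[0.2462 0.1930; 0.1930 0.9275]  S=[0.3217]  K=[0.6874; 0.2253]  nu=[-1.2754]  x^+=[0.7699, 0.4138]  P^+=[0.0942 0.1432; 0.1432 0.9112]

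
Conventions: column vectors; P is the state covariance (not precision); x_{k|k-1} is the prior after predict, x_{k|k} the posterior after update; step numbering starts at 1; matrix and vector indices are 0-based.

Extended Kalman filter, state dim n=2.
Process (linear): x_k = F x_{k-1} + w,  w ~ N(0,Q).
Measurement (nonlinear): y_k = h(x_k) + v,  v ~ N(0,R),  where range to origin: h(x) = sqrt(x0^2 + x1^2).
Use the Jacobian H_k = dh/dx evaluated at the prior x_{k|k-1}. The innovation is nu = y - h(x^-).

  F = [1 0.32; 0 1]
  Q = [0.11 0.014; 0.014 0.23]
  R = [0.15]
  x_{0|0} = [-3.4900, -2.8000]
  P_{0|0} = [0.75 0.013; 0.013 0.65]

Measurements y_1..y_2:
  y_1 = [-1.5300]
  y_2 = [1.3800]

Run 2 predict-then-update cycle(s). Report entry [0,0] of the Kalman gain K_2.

K[0,0] = 0.2313

step 1: x^-=[-4.3860, -2.8000]  P^-=[0.9349 0.2350; 0.2350 0.8800]  H_jac=[-0.8429 -0.5381]  S=[1.2822]  K=[-0.7132; -0.5238]  nu=[-6.7336]  x^+=[0.4164, 0.7271]  P^+=[0.2827 -0.2440; -0.2440 0.5282]
step 2: x^-=[0.6491, 0.7271]  P^-=[0.2906 -0.0610; -0.0610 0.7582]  H_jac=[0.6660 0.7460]  S=[0.6402]  K=[0.2313; 0.8200]  nu=[0.4053]  x^+=[0.7428, 1.0594]  P^+=[0.2564 -0.1824; -0.1824 0.3277]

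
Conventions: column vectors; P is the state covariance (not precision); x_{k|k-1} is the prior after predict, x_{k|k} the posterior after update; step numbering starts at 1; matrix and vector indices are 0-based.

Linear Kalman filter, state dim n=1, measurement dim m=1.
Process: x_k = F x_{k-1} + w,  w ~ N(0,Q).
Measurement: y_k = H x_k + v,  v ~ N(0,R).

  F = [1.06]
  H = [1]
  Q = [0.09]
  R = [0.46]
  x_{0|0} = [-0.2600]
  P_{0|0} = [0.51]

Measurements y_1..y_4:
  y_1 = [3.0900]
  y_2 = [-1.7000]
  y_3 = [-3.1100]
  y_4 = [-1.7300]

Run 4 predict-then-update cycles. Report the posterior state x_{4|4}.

x_post = [-1.4413]

step 1: x^-=[-0.2756]  P^-=[0.6630]  S=[1.1230]  K=[0.5904]  nu=[3.3656]  x^+=[1.7114]  P^+=[0.2716]
step 2: x^-=[1.8141]  P^-=[0.3951]  S=[0.8551]  K=[0.4621]  nu=[-3.5141]  x^+=[0.1903]  P^+=[0.2126]
step 3: x^-=[0.2017]  P^-=[0.3288]  S=[0.7888]  K=[0.4169]  nu=[-3.3117]  x^+=[-1.1788]  P^+=[0.1918]
step 4: x^-=[-1.2495]  P^-=[0.3055]  S=[0.7655]  K=[0.3991]  nu=[-0.4805]  x^+=[-1.4413]  P^+=[0.1836]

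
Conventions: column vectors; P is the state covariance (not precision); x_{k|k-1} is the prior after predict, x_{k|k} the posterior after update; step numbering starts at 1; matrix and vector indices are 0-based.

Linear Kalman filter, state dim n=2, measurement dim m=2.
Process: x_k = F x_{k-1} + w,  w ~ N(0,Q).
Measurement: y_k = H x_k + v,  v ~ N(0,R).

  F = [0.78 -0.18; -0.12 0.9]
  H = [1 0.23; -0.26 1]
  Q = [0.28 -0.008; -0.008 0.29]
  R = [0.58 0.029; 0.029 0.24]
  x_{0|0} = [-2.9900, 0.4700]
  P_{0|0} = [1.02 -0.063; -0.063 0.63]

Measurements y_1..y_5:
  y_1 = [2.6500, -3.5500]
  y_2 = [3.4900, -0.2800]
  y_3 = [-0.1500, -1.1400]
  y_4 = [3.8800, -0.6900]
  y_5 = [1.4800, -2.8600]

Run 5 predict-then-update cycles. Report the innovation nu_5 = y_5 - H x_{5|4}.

innov = [-0.1233, -1.7869]

step 1: x^-=[-2.4168, 0.7818]  P^-=[0.9387 -0.2511; -0.2511 0.8286]  S=[1.4470 -0.2606; -0.2606 1.2626]  K=[0.5589 -0.2768; 0.0890 0.7263]  nu=[4.8870, -4.9602]  x^+=[1.6878, -2.3861]  P^+=[0.3092 0.0302; 0.0302 0.1847]
step 2: x^-=[1.7460, -2.3500]  P^-=[0.4656 -0.0450; -0.0450 0.4376]  S=[1.0481 -0.0338; -0.0338 0.7325]  K=[0.4277 -0.2071; 0.0729 0.6167]  nu=[2.2845, 2.5240]  x^+=[2.2005, -0.6268]  P^+=[0.2365 0.0242; 0.0242 0.1564]
step 3: x^-=[1.8292, -0.8282]  P^-=[0.4222 -0.0380; -0.0380 0.4149]  S=[1.0066 -0.0210; -0.0210 0.7032]  K=[0.4066 -0.1979; 0.0697 0.6061]  nu=[-1.7888, 0.1638]  x^+=[1.0696, -0.8537]  P^+=[0.2248 0.0227; 0.0227 0.1534]
step 4: x^-=[0.9879, -0.8966]  P^-=[0.4154 -0.0374; -0.0374 0.4126]  S=[1.0000 -0.0193; -0.0193 0.7001]  K=[0.4030 -0.1966; 0.0691 0.6051]  nu=[3.0983, 0.4635]  x^+=[2.1453, -0.4020]  P^+=[0.2229 0.0224; 0.0224 0.1531]
step 5: x^-=[1.7457, -0.6192]  P^-=[0.4142 -0.0374; -0.0374 0.4123]  S=[0.9988 -0.0190; -0.0190 0.6998]  K=[0.4024 -0.1964; 0.0690 0.6050]  nu=[-0.1233, -1.7869]  x^+=[2.0471, -1.7088]  P^+=[0.2225 0.0224; 0.0224 0.1530]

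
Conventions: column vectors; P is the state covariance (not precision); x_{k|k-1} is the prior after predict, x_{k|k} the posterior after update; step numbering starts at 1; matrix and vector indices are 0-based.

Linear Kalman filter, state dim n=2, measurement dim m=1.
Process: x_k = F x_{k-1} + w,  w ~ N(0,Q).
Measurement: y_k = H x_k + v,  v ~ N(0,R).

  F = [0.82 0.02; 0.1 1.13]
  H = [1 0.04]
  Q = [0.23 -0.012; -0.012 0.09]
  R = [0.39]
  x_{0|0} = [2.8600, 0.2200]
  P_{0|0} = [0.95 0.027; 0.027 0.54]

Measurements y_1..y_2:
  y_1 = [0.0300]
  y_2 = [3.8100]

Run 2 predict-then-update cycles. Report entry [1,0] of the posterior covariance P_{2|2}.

P_post[1,0] = -0.0042

step 1: x^-=[2.3496, 0.5346]  P^-=[0.8699 0.1032; 0.1032 0.7951]  S=[1.2694]  K=[0.6885; 0.1063]  nu=[-2.3410]  x^+=[0.7378, 0.2857]  P^+=[0.2681 0.0102; 0.0102 0.7808]
step 2: x^-=[0.6107, 0.3966]  P^-=[0.4109 0.0371; 0.0371 1.0920]  S=[0.8056]  K=[0.5119; 0.1003]  nu=[3.1834]  x^+=[2.2403, 0.7159]  P^+=[0.1998 -0.0042; -0.0042 1.0839]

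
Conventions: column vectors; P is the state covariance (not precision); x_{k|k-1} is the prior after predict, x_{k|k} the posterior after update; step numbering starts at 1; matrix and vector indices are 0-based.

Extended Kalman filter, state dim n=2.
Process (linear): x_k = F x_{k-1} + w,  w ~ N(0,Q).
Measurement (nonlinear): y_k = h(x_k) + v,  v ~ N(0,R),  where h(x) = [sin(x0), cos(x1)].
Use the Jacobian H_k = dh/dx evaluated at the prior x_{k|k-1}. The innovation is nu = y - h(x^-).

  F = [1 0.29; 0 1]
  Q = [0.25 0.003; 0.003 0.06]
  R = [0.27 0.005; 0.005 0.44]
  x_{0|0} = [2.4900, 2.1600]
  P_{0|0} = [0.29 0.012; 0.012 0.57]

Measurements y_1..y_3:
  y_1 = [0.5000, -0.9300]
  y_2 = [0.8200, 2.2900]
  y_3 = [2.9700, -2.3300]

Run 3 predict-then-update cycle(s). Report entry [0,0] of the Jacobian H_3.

H_jac[0,0] = -0.9656

step 1: x^-=[3.1164, 2.1600]  P^-=[0.5949 0.1803; 0.1803 0.6300]  H_jac=[-0.9997 0.0000; 0.0000 -0.8314]  S=[0.8645 0.1549; 0.1549 0.8755]  K=[-0.6787 -0.0512; -0.1046 -0.5798]  nu=[0.4748, -0.3743]  x^+=[2.8133, 2.3273]  P^+=[0.1836 0.0312; 0.0312 0.3075]
step 2: x^-=[3.4882, 2.3273]  P^-=[0.4775 0.1233; 0.1233 0.3675]  H_jac=[-0.9405 0.0000; 0.0000 -0.7272]  S=[0.6924 0.0894; 0.0894 0.6343]  K=[-0.6421 -0.0509; -0.1153 -0.4050]  nu=[1.1597, 2.9764]  x^+=[2.5920, 0.9881]  P^+=[0.1846 0.0352; 0.0352 0.2459]
step 3: x^-=[2.8785, 0.9881]  P^-=[0.4757 0.1095; 0.1095 0.3059]  H_jac=[-0.9656 0.0000; 0.0000 -0.8350]  S=[0.7135 0.0933; 0.0933 0.6532]  K=[-0.6373 -0.0490; -0.0990 -0.3768]  nu=[2.7099, -2.8803]  x^+=[1.2924, 1.8053]  P^+=[0.1785 0.0296; 0.0296 0.1992]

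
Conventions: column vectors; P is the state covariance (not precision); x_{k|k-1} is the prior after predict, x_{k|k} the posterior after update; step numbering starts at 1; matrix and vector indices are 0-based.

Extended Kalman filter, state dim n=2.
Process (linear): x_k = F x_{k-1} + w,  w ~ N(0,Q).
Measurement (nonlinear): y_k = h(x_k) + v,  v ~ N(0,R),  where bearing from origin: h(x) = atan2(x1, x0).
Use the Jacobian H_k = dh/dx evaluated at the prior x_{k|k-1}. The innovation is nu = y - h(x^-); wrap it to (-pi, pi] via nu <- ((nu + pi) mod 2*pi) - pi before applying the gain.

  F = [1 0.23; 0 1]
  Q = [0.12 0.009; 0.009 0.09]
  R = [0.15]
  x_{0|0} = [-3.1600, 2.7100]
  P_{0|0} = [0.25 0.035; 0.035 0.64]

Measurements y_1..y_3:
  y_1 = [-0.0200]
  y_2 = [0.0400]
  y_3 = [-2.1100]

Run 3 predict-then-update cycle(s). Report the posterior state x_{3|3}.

x_post = [0.4146, 4.9963]

step 1: x^-=[-2.5367, 2.7100]  P^-=[0.4200 0.1912; 0.1912 0.7300]  H_jac=[-0.1967 -0.1841]  S=[0.2048]  K=[-0.5751; -0.8397]  nu=[-2.3432]  x^+=[-1.1892, 4.6776]  P^+=[0.3522 0.0923; 0.0923 0.5856]
step 2: x^-=[-0.1133, 4.6776]  P^-=[0.5456 0.2360; 0.2360 0.6756]  H_jac=[-0.2137 -0.0052]  S=[0.1754]  K=[-0.6714; -0.3073]  nu=[-1.5550]  x^+=[0.9308, 5.1554]  P^+=[0.4665 0.1998; 0.1998 0.6590]
step 3: x^-=[2.1165, 5.1554]  P^-=[0.7133 0.3603; 0.3603 0.7490]  H_jac=[-0.1660 0.0681]  S=[0.1650]  K=[-0.5688; -0.0532]  nu=[2.9920]  x^+=[0.4146, 4.9963]  P^+=[0.6599 0.3554; 0.3554 0.7485]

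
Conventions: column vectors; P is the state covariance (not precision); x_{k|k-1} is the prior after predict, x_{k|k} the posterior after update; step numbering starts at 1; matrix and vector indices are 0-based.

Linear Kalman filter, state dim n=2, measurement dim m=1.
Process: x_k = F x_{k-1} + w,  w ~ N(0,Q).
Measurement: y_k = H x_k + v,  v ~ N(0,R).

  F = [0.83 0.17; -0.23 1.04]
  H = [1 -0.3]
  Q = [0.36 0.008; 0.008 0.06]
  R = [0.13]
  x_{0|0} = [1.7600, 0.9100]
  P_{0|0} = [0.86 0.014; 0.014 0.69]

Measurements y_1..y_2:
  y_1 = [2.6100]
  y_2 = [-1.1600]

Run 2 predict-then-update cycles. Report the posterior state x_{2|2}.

x_post = [-0.5617, -0.5234]

step 1: x^-=[1.6155, 0.5416]  P^-=[0.9763 -0.0226; -0.0226 0.8451]  S=[1.1960]  K=[0.8220; -0.2309]  nu=[1.1570]  x^+=[2.5666, 0.2744]  P^+=[0.1682 0.2044; 0.2044 0.7813]
step 2: x^-=[2.1769, -0.3049]  P^-=[0.5561 0.2825; 0.2825 0.8162]  S=[0.5901]  K=[0.7988; 0.0637]  nu=[-3.4284]  x^+=[-0.5617, -0.5234]  P^+=[0.1796 0.2524; 0.2524 0.8138]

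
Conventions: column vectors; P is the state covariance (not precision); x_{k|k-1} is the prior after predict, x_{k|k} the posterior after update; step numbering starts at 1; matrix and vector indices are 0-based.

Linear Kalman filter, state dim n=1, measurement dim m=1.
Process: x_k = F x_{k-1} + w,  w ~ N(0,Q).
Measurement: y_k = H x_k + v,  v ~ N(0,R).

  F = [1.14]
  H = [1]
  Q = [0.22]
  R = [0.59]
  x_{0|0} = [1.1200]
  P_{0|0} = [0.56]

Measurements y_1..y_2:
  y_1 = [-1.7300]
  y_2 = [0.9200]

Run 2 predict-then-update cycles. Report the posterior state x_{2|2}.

x_post = [0.1945]

step 1: x^-=[1.2768]  P^-=[0.9478]  S=[1.5378]  K=[0.6163]  nu=[-3.0068]  x^+=[-0.5764]  P^+=[0.3636]
step 2: x^-=[-0.6571]  P^-=[0.6926]  S=[1.2826]  K=[0.5400]  nu=[1.5771]  x^+=[0.1945]  P^+=[0.3186]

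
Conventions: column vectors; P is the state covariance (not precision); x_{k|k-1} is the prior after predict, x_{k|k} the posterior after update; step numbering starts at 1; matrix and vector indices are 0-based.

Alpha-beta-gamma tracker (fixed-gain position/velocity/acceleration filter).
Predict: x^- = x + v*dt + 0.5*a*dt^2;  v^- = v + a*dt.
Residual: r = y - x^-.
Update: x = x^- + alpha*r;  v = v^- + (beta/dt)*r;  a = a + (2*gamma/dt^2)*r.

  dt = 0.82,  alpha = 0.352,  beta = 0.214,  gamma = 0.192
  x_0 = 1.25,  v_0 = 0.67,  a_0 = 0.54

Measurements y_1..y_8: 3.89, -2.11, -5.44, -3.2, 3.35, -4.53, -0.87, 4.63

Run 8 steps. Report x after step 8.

step 1: x_pred=1.9809  r=1.9091  x^+=2.6529  v^+=1.6110  a^+=1.6302
step 2: x_pred=4.5221  r=-6.6321  x^+=2.1876  v^+=1.2170  a^+=-2.1573
step 3: x_pred=2.4602  r=-7.9002  x^+=-0.3206  v^+=-2.6137  a^+=-6.6690
step 4: x_pred=-4.7060  r=1.5060  x^+=-4.1759  v^+=-7.6893  a^+=-5.8089
step 5: x_pred=-12.4340  r=15.7840  x^+=-6.8781  v^+=-8.3333  a^+=3.2052
step 6: x_pred=-12.6338  r=8.1038  x^+=-9.7813  v^+=-3.5902  a^+=7.8332
step 7: x_pred=-10.0917  r=9.2217  x^+=-6.8457  v^+=5.2396  a^+=13.0996
step 8: x_pred=1.8549  r=2.7751  x^+=2.8317  v^+=16.7055  a^+=14.6844

x_post = 2.8317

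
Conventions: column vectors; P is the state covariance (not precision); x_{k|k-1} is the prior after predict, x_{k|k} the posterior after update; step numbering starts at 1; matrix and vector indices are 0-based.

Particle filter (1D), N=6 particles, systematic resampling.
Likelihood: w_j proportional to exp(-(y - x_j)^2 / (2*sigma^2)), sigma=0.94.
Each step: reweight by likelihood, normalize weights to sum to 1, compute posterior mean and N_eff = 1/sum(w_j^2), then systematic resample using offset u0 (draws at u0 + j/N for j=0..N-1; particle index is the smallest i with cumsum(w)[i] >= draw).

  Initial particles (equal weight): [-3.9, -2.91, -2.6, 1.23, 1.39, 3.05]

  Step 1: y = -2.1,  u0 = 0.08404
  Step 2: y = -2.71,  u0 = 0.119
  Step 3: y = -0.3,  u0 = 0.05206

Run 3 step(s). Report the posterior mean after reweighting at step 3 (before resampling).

step 1: w=[0.0929, 0.4009, 0.5045, 0.0011, 0.0006, 0.0000]  mean=-2.8385  Neff=2.3592  idx=[0, 1, 1, 2, 2, 2]
step 2: w=[0.0834, 0.1816, 0.1816, 0.1845, 0.1845, 0.1845]  mean=-2.8209  Neff=5.7141  idx=[1, 2, 3, 3, 4, 5]
step 3: w=[0.0872, 0.0872, 0.2064, 0.2064, 0.2064, 0.2064]  mean=-2.6541  Neff=5.3879  idx=[0, 2, 3, 3, 4, 5]

post_mean = -2.6541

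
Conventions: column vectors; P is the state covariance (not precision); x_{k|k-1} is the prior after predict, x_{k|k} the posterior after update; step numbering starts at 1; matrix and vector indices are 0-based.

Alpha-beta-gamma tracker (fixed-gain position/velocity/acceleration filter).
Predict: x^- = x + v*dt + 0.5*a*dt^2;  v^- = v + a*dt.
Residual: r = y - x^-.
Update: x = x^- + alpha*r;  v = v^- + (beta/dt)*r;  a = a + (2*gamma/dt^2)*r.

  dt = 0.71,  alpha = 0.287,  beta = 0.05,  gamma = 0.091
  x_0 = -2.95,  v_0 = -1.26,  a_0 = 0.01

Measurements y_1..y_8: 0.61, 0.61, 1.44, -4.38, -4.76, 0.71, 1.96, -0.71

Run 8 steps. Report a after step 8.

a_post = -5.9723

step 1: x_pred=-3.8421  r=4.4521  x^+=-2.5643  v^+=-0.9394  a^+=1.6174
step 2: x_pred=-2.8236  r=3.4336  x^+=-1.8382  v^+=0.4508  a^+=2.8571
step 3: x_pred=-0.7980  r=2.2380  x^+=-0.1557  v^+=2.6369  a^+=3.6651
step 4: x_pred=2.6403  r=-7.0203  x^+=0.6254  v^+=4.7447  a^+=1.1305
step 5: x_pred=4.2791  r=-9.0391  x^+=1.6849  v^+=4.9108  a^+=-2.1330
step 6: x_pred=4.6339  r=-3.9239  x^+=3.5077  v^+=3.1200  a^+=-3.5497
step 7: x_pred=4.8282  r=-2.8682  x^+=4.0051  v^+=0.3977  a^+=-4.5852
step 8: x_pred=3.1317  r=-3.8417  x^+=2.0292  v^+=-3.1283  a^+=-5.9723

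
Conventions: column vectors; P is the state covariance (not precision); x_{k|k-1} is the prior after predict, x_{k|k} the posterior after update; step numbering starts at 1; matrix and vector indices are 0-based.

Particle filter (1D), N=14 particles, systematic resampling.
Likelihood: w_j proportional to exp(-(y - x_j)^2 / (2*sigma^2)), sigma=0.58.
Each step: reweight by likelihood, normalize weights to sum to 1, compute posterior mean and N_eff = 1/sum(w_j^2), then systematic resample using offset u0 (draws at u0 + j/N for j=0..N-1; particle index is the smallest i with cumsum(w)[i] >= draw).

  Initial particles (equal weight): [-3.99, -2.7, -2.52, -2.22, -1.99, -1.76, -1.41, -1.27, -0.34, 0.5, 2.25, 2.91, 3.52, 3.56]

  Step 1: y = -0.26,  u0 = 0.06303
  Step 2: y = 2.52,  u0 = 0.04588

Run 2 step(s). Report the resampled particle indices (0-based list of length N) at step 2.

step 1: w=[0.0000, 0.0001, 0.0003, 0.0018, 0.0064, 0.0193, 0.0767, 0.1203, 0.5428, 0.2322, 0.0000, 0.0000, 0.0000, 0.0000]  mean=-0.3810  Neff=2.7078  idx=[6, 7, 7, 8, 8, 8, 8, 8, 8, 8, 9, 9, 9, 9]
step 2: w=[0.0000, 0.0000, 0.0000, 0.0006, 0.0006, 0.0006, 0.0006, 0.0006, 0.0006, 0.0006, 0.2490, 0.2490, 0.2490, 0.2490]  mean=0.4967  Neff=4.0317  idx=[10, 10, 10, 11, 11, 11, 11, 12, 12, 12, 13, 13, 13, 13]

resampled_idx = [10, 10, 10, 11, 11, 11, 11, 12, 12, 12, 13, 13, 13, 13]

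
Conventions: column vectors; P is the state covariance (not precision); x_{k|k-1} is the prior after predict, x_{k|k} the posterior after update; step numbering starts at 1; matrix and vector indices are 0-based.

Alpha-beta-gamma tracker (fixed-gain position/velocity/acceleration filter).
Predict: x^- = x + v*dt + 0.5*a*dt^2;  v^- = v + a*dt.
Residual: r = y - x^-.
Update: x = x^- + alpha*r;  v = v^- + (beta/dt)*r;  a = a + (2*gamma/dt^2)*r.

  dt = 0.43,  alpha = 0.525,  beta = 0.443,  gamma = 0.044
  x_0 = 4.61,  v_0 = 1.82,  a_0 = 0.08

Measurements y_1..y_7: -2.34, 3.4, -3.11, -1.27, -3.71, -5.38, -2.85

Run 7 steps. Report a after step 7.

step 1: x_pred=5.4000  r=-7.7400  x^+=1.3365  v^+=-6.1196  a^+=-3.6037
step 2: x_pred=-1.6281  r=5.0281  x^+=1.0117  v^+=-2.4891  a^+=-1.2107
step 3: x_pred=-0.1706  r=-2.9394  x^+=-1.7138  v^+=-6.0380  a^+=-2.6097
step 4: x_pred=-4.5514  r=3.2814  x^+=-2.8286  v^+=-3.7796  a^+=-1.0479
step 5: x_pred=-4.5507  r=0.8407  x^+=-4.1094  v^+=-3.3640  a^+=-0.6478
step 6: x_pred=-5.6158  r=0.2358  x^+=-5.4920  v^+=-3.3997  a^+=-0.5356
step 7: x_pred=-7.0034  r=4.1534  x^+=-4.8228  v^+=0.6489  a^+=1.4411

a_post = 1.4411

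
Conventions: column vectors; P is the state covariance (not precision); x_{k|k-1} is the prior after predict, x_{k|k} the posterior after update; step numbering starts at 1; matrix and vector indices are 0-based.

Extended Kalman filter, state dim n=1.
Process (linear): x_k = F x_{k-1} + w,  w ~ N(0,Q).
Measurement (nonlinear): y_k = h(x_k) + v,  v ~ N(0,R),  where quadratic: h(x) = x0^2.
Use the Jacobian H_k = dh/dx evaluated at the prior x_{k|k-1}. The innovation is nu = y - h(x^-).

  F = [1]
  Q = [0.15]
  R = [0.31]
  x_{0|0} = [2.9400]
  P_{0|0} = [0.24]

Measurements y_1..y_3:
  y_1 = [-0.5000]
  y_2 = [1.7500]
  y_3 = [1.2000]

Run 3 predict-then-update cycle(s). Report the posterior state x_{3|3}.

x_post = [1.1618]

step 1: x^-=[2.9400]  P^-=[0.3900]  H_jac=[5.8800]  S=[13.7940]  K=[0.1662]  nu=[-9.1436]  x^+=[1.4199]  P^+=[0.0088]
step 2: x^-=[1.4199]  P^-=[0.1588]  H_jac=[2.8398]  S=[1.5904]  K=[0.2835]  nu=[-0.2662]  x^+=[1.3445]  P^+=[0.0309]
step 3: x^-=[1.3445]  P^-=[0.1809]  H_jac=[2.6889]  S=[1.6183]  K=[0.3007]  nu=[-0.6076]  x^+=[1.1618]  P^+=[0.0347]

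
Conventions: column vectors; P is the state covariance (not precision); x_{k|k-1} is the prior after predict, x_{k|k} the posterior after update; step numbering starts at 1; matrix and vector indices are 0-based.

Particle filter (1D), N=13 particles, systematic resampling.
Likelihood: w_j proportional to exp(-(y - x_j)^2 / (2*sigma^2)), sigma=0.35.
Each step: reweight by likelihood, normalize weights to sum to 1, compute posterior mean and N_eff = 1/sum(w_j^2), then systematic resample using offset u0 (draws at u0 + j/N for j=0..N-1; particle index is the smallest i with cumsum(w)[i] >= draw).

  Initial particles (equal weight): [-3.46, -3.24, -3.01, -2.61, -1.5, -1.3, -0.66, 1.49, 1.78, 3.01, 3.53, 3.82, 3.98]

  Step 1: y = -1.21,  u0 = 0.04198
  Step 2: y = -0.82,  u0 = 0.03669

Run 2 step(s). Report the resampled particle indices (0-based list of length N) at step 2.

resampled_idx = [1, 3, 5, 6, 7, 8, 9, 10, 11, 11, 11, 12, 12]

step 1: w=[0.0000, 0.0000, 0.0000, 0.0002, 0.3605, 0.4916, 0.1478, 0.0000, 0.0000, 0.0000, 0.0000, 0.0000, 0.0000]  mean=-1.2777  Neff=2.5419  idx=[4, 4, 4, 4, 4, 5, 5, 5, 5, 5, 5, 6, 6]
step 2: w=[0.0309, 0.0309, 0.0309, 0.0309, 0.0309, 0.0797, 0.0797, 0.0797, 0.0797, 0.0797, 0.0797, 0.1838, 0.1838]  mean=-1.0957  Neff=9.0588  idx=[1, 3, 5, 6, 7, 8, 9, 10, 11, 11, 11, 12, 12]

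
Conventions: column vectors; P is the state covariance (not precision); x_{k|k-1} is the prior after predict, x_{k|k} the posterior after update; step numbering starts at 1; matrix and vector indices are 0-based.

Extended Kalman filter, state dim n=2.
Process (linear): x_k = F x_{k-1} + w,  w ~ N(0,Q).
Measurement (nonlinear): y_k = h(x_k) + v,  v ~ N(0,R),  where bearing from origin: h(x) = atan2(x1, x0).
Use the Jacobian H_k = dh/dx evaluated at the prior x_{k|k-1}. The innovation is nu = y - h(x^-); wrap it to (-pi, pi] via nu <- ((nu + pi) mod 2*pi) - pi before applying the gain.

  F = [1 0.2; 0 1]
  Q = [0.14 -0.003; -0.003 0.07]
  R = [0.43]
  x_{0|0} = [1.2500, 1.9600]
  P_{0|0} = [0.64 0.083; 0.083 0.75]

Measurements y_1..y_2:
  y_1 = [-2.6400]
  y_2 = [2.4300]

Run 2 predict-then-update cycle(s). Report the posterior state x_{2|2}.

x_post = [0.4729, 2.6311]

step 1: x^-=[1.6420, 1.9600]  P^-=[0.8432 0.2300; 0.2300 0.8200]  H_jac=[-0.2998 0.2512]  S=[0.5229]  K=[-0.3730; 0.2620]  nu=[2.7697]  x^+=[0.6089, 2.6857]  P^+=[0.7705 0.2811; 0.2811 0.7841]
step 2: x^-=[1.1461, 2.6857]  P^-=[1.0543 0.4349; 0.4349 0.8541]  H_jac=[-0.3150 0.1344]  S=[0.5132]  K=[-0.5332; -0.0432]  nu=[1.2625]  x^+=[0.4729, 2.6311]  P^+=[0.9084 0.4231; 0.4231 0.8531]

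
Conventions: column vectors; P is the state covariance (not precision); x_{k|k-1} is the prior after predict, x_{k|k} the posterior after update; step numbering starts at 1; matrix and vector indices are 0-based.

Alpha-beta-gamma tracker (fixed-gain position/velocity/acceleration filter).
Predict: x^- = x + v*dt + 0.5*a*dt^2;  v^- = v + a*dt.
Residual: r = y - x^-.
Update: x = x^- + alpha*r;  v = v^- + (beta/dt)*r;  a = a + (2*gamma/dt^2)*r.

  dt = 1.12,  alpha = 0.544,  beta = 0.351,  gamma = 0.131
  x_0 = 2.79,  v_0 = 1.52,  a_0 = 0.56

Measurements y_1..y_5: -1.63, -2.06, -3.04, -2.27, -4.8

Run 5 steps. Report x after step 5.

x_post = -6.3378

step 1: x_pred=4.8436  r=-6.4736  x^+=1.3220  v^+=0.1184  a^+=-0.7921
step 2: x_pred=0.9578  r=-3.0178  x^+=-0.6839  v^+=-1.7145  a^+=-1.4224
step 3: x_pred=-3.4963  r=0.4563  x^+=-3.2481  v^+=-3.1646  a^+=-1.3271
step 4: x_pred=-7.6248  r=5.3548  x^+=-4.7118  v^+=-2.9728  a^+=-0.2087
step 5: x_pred=-8.1723  r=3.3723  x^+=-6.3378  v^+=-2.1497  a^+=0.4957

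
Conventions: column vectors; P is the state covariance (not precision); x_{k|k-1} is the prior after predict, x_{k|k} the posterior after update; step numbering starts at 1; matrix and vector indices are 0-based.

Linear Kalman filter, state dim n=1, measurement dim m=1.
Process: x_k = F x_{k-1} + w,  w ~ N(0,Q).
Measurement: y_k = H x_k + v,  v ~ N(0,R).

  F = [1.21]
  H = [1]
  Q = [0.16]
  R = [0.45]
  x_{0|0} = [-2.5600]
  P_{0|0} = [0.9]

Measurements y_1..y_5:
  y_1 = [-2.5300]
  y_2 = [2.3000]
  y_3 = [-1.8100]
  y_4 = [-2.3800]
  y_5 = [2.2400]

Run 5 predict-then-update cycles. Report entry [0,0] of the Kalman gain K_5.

K[0,0] = 0.5333

step 1: x^-=[-3.0976]  P^-=[1.4777]  S=[1.9277]  K=[0.7666]  nu=[0.5676]  x^+=[-2.6625]  P^+=[0.3450]
step 2: x^-=[-3.2216]  P^-=[0.6650]  S=[1.1150]  K=[0.5964]  nu=[5.5216]  x^+=[0.0716]  P^+=[0.2684]
step 3: x^-=[0.0867]  P^-=[0.5530]  S=[1.0030]  K=[0.5513]  nu=[-1.8967]  x^+=[-0.9590]  P^+=[0.2481]
step 4: x^-=[-1.1604]  P^-=[0.5232]  S=[0.9732]  K=[0.5376]  nu=[-1.2196]  x^+=[-1.8161]  P^+=[0.2419]
step 5: x^-=[-2.1975]  P^-=[0.5142]  S=[0.9642]  K=[0.5333]  nu=[4.4375]  x^+=[0.1690]  P^+=[0.2400]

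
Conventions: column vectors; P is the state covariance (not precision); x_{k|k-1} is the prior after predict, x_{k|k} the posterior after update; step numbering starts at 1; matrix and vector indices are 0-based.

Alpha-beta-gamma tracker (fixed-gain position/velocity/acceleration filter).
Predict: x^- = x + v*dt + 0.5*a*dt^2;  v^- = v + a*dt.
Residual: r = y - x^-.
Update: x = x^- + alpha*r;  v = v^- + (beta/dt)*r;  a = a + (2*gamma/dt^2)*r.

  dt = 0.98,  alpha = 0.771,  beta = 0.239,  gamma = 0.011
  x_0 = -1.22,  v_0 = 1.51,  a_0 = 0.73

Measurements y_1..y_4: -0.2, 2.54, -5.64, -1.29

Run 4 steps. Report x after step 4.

step 1: x_pred=0.6103  r=-0.8103  x^+=-0.0144  v^+=2.0278  a^+=0.7114
step 2: x_pred=2.3144  r=0.2256  x^+=2.4883  v^+=2.7800  a^+=0.7166
step 3: x_pred=5.5569  r=-11.1969  x^+=-3.0759  v^+=0.7516  a^+=0.4601
step 4: x_pred=-2.1184  r=0.8284  x^+=-1.4797  v^+=1.4046  a^+=0.4791

x_post = -1.4797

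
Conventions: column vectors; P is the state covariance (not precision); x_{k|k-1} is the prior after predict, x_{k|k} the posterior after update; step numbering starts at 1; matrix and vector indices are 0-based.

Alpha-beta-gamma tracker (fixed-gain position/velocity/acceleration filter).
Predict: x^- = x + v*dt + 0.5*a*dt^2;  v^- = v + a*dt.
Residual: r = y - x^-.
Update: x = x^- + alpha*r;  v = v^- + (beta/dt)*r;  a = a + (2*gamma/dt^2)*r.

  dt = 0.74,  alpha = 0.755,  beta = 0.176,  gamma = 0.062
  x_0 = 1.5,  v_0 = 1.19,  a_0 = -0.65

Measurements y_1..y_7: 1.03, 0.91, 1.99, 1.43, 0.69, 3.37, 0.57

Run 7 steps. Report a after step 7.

step 1: x_pred=2.2026  r=-1.1726  x^+=1.3173  v^+=0.4301  a^+=-0.9155
step 2: x_pred=1.3849  r=-0.4749  x^+=1.0264  v^+=-0.3603  a^+=-1.0231
step 3: x_pred=0.4796  r=1.5104  x^+=1.6199  v^+=-0.7582  a^+=-0.6810
step 4: x_pred=0.8724  r=0.5576  x^+=1.2934  v^+=-1.1295  a^+=-0.5548
step 5: x_pred=0.3056  r=0.3844  x^+=0.5958  v^+=-1.4487  a^+=-0.4678
step 6: x_pred=-0.6043  r=3.9743  x^+=2.3963  v^+=-0.8496  a^+=0.4322
step 7: x_pred=1.8860  r=-1.3160  x^+=0.8924  v^+=-0.8427  a^+=0.1342

a_post = 0.1342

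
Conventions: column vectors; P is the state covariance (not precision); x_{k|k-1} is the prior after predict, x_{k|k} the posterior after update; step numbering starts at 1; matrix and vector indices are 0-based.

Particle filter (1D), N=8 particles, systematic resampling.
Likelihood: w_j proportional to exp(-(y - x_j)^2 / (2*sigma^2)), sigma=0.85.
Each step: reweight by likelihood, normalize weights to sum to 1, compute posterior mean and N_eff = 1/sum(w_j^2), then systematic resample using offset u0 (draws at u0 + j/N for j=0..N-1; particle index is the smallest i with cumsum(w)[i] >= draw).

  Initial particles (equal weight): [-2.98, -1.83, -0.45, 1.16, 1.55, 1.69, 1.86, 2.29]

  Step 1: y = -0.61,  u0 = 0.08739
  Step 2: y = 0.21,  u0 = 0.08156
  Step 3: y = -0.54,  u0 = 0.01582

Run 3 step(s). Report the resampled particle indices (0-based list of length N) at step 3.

step 1: w=[0.0132, 0.2292, 0.6309, 0.0735, 0.0254, 0.0165, 0.0094, 0.0019]  mean=-0.5682  Neff=2.1876  idx=[1, 1, 2, 2, 2, 2, 2, 4]
step 2: w=[0.0137, 0.0137, 0.1804, 0.1804, 0.1804, 0.1804, 0.1804, 0.0704]  mean=-0.3470  Neff=5.9478  idx=[2, 2, 3, 4, 5, 5, 6, 7]
step 3: w=[0.1419, 0.1419, 0.1419, 0.1419, 0.1419, 0.1419, 0.1419, 0.0069]  mean=-0.4361  Neff=7.0958  idx=[0, 0, 1, 2, 3, 4, 5, 6]

resampled_idx = [0, 0, 1, 2, 3, 4, 5, 6]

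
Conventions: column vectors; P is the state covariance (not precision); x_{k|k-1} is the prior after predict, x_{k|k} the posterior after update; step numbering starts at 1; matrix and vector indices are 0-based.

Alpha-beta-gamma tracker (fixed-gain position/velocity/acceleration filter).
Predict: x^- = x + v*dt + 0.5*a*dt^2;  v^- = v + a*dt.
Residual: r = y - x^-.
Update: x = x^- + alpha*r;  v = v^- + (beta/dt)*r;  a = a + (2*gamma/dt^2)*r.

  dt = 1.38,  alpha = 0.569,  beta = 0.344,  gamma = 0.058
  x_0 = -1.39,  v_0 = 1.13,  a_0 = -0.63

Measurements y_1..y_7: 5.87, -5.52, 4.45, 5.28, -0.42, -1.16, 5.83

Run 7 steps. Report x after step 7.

step 1: x_pred=-0.4305  r=6.3005  x^+=3.1545  v^+=1.8312  a^+=-0.2462
step 2: x_pred=5.4470  r=-10.9670  x^+=-0.7932  v^+=-1.2424  a^+=-0.9142
step 3: x_pred=-3.3783  r=7.8283  x^+=1.0760  v^+=-0.5527  a^+=-0.4374
step 4: x_pred=-0.1032  r=5.3832  x^+=2.9598  v^+=0.1856  a^+=-0.1095
step 5: x_pred=3.1117  r=-3.5317  x^+=1.1021  v^+=-0.8459  a^+=-0.3246
step 6: x_pred=-0.3743  r=-0.7857  x^+=-0.8214  v^+=-1.4897  a^+=-0.3725
step 7: x_pred=-3.2319  r=9.0619  x^+=1.9243  v^+=0.2551  a^+=0.1795

x_post = 1.9243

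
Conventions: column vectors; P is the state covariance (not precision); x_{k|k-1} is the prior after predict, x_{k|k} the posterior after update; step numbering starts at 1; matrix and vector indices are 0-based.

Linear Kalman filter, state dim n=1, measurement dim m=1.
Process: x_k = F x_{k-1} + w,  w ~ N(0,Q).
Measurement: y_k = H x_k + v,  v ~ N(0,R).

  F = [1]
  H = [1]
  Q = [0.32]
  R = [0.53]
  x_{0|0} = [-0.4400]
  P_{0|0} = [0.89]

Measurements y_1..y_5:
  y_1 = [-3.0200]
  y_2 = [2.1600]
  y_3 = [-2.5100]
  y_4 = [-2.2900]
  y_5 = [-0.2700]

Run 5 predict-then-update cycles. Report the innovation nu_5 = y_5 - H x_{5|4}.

step 1: x^-=[-0.4400]  P^-=[1.2100]  S=[1.7400]  K=[0.6954]  nu=[-2.5800]  x^+=[-2.2341]  P^+=[0.3686]
step 2: x^-=[-2.2341]  P^-=[0.6886]  S=[1.2186]  K=[0.5651]  nu=[4.3941]  x^+=[0.2488]  P^+=[0.2995]
step 3: x^-=[0.2488]  P^-=[0.6195]  S=[1.1495]  K=[0.5389]  nu=[-2.7588]  x^+=[-1.2380]  P^+=[0.2856]
step 4: x^-=[-1.2380]  P^-=[0.6056]  S=[1.1356]  K=[0.5333]  nu=[-1.0520]  x^+=[-1.7990]  P^+=[0.2826]
step 5: x^-=[-1.7990]  P^-=[0.6026]  S=[1.1326]  K=[0.5321]  nu=[1.5290]  x^+=[-0.9855]  P^+=[0.2820]

innov = [1.5290]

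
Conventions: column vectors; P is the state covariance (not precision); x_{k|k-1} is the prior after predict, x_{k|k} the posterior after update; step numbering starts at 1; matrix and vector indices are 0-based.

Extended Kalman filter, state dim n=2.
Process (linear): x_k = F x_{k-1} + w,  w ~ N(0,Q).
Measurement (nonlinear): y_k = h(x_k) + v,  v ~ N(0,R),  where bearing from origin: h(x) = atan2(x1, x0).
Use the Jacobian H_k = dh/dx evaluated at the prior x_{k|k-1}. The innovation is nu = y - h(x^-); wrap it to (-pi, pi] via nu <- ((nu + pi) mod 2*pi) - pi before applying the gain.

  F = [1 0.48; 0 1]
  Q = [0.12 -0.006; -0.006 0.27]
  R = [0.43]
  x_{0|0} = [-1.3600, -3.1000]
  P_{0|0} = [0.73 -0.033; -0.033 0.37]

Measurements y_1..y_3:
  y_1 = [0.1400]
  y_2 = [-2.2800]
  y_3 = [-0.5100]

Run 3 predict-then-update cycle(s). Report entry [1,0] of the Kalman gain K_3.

step 1: x^-=[-2.8480, -3.1000]  P^-=[0.9036 0.1386; 0.1386 0.6400]  H_jac=[0.1749 -0.1607]  S=[0.4664]  K=[0.2912; -0.1686]  nu=[2.4539]  x^+=[-2.1336, -3.5136]  P^+=[0.8640 0.1615; 0.1615 0.6268]
step 2: x^-=[-3.8201, -3.5136]  P^-=[1.2835 0.4563; 0.4563 0.8968]  H_jac=[0.1304 -0.1418]  S=[0.4530]  K=[0.2267; -0.1493]  nu=[0.1180]  x^+=[-3.7933, -3.5312]  P^+=[1.2602 0.4717; 0.4717 0.8866]
step 3: x^-=[-5.4883, -3.5312]  P^-=[2.0373 0.8913; 0.8913 1.1566]  H_jac=[0.0829 -0.1289]  S=[0.4442]  K=[0.1217; -0.1692]  nu=[2.0599]  x^+=[-5.2376, -3.8797]  P^+=[2.0307 0.9004; 0.9004 1.1439]

K[1,0] = -0.1692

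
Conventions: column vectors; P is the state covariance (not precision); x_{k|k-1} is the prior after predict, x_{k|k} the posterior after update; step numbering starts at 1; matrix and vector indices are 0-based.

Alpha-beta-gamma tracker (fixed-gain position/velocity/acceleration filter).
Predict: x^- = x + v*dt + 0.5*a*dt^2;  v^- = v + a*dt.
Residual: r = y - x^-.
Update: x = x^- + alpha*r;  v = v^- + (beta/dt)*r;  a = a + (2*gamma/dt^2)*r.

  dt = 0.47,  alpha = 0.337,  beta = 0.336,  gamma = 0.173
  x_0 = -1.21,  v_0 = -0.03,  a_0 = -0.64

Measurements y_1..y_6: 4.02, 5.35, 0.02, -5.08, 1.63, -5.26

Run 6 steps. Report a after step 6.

step 1: x_pred=-1.2948  r=5.3148  x^+=0.4963  v^+=3.4687  a^+=7.6847
step 2: x_pred=2.9754  r=2.3746  x^+=3.7756  v^+=8.7781  a^+=11.4041
step 3: x_pred=9.1609  r=-9.1409  x^+=6.0804  v^+=7.6033  a^+=-2.9135
step 4: x_pred=9.3322  r=-14.4122  x^+=4.4753  v^+=-4.0692  a^+=-25.4875
step 5: x_pred=-0.2524  r=1.8824  x^+=0.3820  v^+=-14.7027  a^+=-22.5391
step 6: x_pred=-9.0177  r=3.7577  x^+=-7.7514  v^+=-22.6097  a^+=-16.6533

a_post = -16.6533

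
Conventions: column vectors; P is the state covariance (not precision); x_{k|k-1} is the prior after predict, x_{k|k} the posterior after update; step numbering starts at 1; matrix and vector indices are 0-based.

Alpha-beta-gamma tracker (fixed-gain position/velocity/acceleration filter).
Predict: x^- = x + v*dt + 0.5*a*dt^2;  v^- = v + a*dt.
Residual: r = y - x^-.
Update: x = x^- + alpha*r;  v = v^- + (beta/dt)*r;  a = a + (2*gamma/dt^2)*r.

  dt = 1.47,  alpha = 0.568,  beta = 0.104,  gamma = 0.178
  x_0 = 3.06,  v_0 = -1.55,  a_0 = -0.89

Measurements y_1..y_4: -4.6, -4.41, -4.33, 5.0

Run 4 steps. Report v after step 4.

v_post = -2.8483

step 1: x_pred=-0.1801  r=-4.4199  x^+=-2.6906  v^+=-3.1710  a^+=-1.6182
step 2: x_pred=-9.1003  r=4.6903  x^+=-6.4362  v^+=-5.2179  a^+=-0.8454
step 3: x_pred=-15.0199  r=10.6899  x^+=-8.9481  v^+=-5.7044  a^+=0.9157
step 4: x_pred=-16.3442  r=21.3442  x^+=-4.2207  v^+=-2.8483  a^+=4.4320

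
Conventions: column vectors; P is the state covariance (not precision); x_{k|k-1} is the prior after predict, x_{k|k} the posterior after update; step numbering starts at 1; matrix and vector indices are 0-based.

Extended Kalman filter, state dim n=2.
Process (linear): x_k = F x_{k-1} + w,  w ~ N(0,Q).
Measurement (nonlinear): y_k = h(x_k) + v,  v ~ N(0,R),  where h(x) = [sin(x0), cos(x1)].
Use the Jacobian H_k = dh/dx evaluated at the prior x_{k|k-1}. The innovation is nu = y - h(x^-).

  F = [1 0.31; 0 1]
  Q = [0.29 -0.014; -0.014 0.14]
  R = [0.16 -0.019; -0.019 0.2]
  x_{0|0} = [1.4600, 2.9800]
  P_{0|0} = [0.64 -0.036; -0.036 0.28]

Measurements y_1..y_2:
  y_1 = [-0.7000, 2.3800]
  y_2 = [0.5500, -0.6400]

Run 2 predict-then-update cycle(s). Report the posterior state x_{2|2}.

x_post = [2.8684, 2.0192]

step 1: x^-=[2.3838, 2.9800]  P^-=[0.9346 0.0368; 0.0368 0.4200]  H_jac=[-0.7264 0.0000; 0.0000 -0.1609]  S=[0.6531 -0.0147; -0.0147 0.2109]  K=[-1.0417 -0.1007; -0.0482 -0.3238]  nu=[-1.3873, 3.3670]  x^+=[3.4900, 1.9566]  P^+=[0.2268 0.0022; 0.0022 0.3968]
step 2: x^-=[4.0965, 1.9566]  P^-=[0.5563 0.1112; 0.1112 0.5368]  H_jac=[-0.5777 0.0000; 0.0000 -0.9265]  S=[0.3456 0.0405; 0.0405 0.6608]  K=[-0.9181 -0.0996; -0.0983 -0.7466]  nu=[1.3663, -0.2637]  x^+=[2.8684, 2.0192]  P^+=[0.2510 0.0027; 0.0027 0.1592]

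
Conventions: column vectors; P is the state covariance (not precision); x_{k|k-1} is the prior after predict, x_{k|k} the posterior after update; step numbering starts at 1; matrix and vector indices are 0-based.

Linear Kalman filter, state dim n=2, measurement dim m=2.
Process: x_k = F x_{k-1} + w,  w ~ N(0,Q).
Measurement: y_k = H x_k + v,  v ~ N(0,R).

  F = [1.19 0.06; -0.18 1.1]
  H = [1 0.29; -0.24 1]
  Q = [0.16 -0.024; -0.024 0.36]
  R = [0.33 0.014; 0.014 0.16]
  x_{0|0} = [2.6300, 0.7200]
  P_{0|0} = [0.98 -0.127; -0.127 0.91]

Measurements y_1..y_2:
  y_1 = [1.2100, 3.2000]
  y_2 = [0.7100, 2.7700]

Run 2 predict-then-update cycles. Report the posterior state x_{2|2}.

step 1: x^-=[3.1729, 0.3186]  P^-=[1.5329 -0.3387; -0.3387 1.5431]  S=[1.7962 -0.2215; -0.2215 1.9540]  K=[0.7648 -0.2749; 0.1654 0.8501]  nu=[-2.0553, 3.6429]  x^+=[0.5995, 3.0754]  P^+=[0.2414 0.0247; 0.0247 0.1442]
step 2: x^-=[0.8979, 3.2750]  P^-=[0.5059 -0.0342; -0.0342 0.5326]  S=[0.8608 0.0152; 0.0152 0.7381]  K=[0.5801 -0.2228; 0.1268 0.7300]  nu=[-1.1377, -0.2895]  x^+=[0.3025, 2.9194]  P^+=[0.1835 0.0165; 0.0165 0.1225]

x_post = [0.3025, 2.9194]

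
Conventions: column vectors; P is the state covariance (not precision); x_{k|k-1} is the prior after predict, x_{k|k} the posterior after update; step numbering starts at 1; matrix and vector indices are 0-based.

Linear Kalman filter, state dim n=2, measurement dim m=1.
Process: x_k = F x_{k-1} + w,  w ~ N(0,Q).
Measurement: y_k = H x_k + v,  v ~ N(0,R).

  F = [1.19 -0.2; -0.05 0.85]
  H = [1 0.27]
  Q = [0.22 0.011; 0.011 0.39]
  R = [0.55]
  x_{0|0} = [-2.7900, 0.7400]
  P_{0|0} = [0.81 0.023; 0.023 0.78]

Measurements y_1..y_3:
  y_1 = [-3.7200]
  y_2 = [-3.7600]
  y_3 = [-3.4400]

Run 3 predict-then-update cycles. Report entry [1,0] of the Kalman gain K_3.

K[1,0] = -0.1571

step 1: x^-=[-3.4681, 0.7685]  P^-=[1.3873 -0.1463; -0.1463 0.9536]  S=[1.9278]  K=[0.6991; 0.0577]  nu=[-0.4594]  x^+=[-3.7893, 0.7420]  P^+=[0.4450 -0.2240; -0.2240 0.9472]
step 2: x^-=[-4.6576, 0.8202]  P^-=[0.9947 -0.4053; -0.4053 1.0945]  S=[1.4056]  K=[0.6298; -0.0781]  nu=[0.6762]  x^+=[-4.2318, 0.7673]  P^+=[0.4372 -0.3362; -0.3362 1.0859]
step 3: x^-=[-5.1893, 0.8638]  P^-=[1.0425 -0.5430; -0.5430 1.2043]  S=[1.3871]  K=[0.6459; -0.1571]  nu=[1.5160]  x^+=[-4.2101, 0.6257]  P^+=[0.4639 -0.4023; -0.4023 1.1700]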